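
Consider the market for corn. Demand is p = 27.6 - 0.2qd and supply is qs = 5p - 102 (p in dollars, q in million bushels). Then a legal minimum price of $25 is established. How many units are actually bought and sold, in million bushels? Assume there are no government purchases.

Rearranging demand gives qd = 138 - 5p. In a free market, 138 - 5p = 5p - 102 gives the equilibrium p* = 24, q* = 18.
The floor of 25 is above the equilibrium price 24, so it binds.
At p = 25: qd = 138 - 5·25 = 13 and qs = 5·25 - 102 = 23.
The quantity actually transacted is the short side, demand: 13.

13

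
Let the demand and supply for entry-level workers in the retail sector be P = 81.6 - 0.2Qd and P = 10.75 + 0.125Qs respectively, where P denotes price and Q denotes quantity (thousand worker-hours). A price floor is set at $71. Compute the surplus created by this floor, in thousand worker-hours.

Rearranging demand gives Qd = 408 - 5P; rearranging supply gives Qs = 8P - 86. Without the control the market clears where 408 - 5P = 8P - 86, i.e. P* = 38 and Q* = 218.
Since 71 > 38, the floor is binding.
At P = 71: Qd = 408 - 5·71 = 53 and Qs = 8·71 - 86 = 482.
Surplus = Qs - Qd = 482 - 53 = 429.

429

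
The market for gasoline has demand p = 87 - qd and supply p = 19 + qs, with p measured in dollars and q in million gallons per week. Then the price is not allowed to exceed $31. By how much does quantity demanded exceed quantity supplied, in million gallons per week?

Rearranging demand gives qd = 87 - p; rearranging supply gives qs = p - 19. In a free market, 87 - p = p - 19 gives the equilibrium p* = 53, q* = 34.
The ceiling of 31 is below the equilibrium price 53, so it binds.
At p = 31: qd = 87 - 31 = 56 and qs = 31 - 19 = 12.
Shortage = qd - qs = 56 - 12 = 44.

44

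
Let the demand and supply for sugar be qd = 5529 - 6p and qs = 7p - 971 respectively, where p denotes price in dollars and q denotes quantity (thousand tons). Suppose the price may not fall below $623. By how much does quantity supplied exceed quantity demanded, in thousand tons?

Equilibrium: 5529 - 6p = 7p - 971, so 6500 = 13p and p* = 500, q* = 2529.
Since 623 > 500, the floor is binding.
At p = 623: qd = 5529 - 6·623 = 1791 and qs = 7·623 - 971 = 3390.
Surplus = qs - qd = 3390 - 1791 = 1599.

1599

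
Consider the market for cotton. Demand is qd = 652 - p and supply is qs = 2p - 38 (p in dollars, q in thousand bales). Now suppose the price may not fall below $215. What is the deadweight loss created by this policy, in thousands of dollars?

Without the control the market clears where 652 - p = 2p - 38, i.e. p* = 230 and q* = 422.
Since 215 is below p* = 230, the floor does not bind and the free-market outcome prevails.
Since the control does not bind, no trades are prevented and deadweight loss is zero.

0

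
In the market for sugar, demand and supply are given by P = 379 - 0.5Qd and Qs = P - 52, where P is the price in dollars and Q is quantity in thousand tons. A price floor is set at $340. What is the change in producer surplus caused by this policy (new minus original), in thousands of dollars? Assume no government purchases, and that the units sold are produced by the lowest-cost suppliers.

Rearranging demand gives Qd = 758 - 2P. Setting quantity demanded equal to quantity supplied, 758 - 2P = P - 52, gives P* = 270 and Q* = 218.
Since 340 > 270, the floor is binding.
At P = 340: Qd = 758 - 2·340 = 78 and Qs = 340 - 52 = 288.
Producer surplus without the control is ½ · (270 - 52) · 218 = 23762.
With the floor, 78 units are sold at 340. The supply price at Q = 78 is 130, so PS = ½ · [(340 - 52) + (340 - 130)] · 78 = 19422.
Change in producer surplus = 19422 - 23762 = -4340.

-4340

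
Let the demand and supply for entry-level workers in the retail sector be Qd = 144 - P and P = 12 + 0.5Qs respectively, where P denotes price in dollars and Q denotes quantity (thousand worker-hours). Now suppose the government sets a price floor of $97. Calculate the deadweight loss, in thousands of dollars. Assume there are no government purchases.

Rearranging supply gives Qs = 2P - 24. Equilibrium: 144 - P = 2P - 24, so 168 = 3P and P* = 56, Q* = 88.
The floor of 97 is above the equilibrium price 56, so it binds.
At P = 97: Qd = 144 - 97 = 47 and Qs = 2·97 - 24 = 170.
Quantity traded falls to 47. At Q = 47 the demand price is 144 - 47 = 97 and the supply price is (24 + 47)/2 = 35.5.
Deadweight loss = ½ · (97 - 35.5) · (88 - 47) = ½ · 61.5 · 41 = 1260.75.

1260.75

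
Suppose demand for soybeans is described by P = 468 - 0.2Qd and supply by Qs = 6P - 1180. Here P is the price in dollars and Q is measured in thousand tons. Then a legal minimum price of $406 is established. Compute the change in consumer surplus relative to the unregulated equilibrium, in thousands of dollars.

Rearranging demand gives Qd = 2340 - 5P. Equilibrium: 2340 - 5P = 6P - 1180, so 3520 = 11P and P* = 320, Q* = 740.
Because the floor (406) lies above the market-clearing price, it is binding.
At P = 406: Qd = 2340 - 5·406 = 310 and Qs = 6·406 - 1180 = 1256.
Consumer surplus without the control is ½ · (468 - 320) · 740 = 54760.
With the floor, consumers buy 310 units at 406, so CS = ½ · (468 - 406) · 310 = 9610.
Change in consumer surplus = 9610 - 54760 = -45150.

-45150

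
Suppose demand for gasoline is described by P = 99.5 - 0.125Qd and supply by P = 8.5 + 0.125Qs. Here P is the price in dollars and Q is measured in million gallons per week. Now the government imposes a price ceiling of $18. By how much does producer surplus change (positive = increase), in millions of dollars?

-7920

Rearranging demand gives Qd = 796 - 8P; rearranging supply gives Qs = 8P - 68. Setting quantity demanded equal to quantity supplied, 796 - 8P = 8P - 68, gives P* = 54 and Q* = 364.
The ceiling of 18 is below the equilibrium price 54, so it binds.
At P = 18: Qd = 796 - 8·18 = 652 and Qs = 8·18 - 68 = 76.
Producer surplus without the control is ½ · (54 - 8.5) · 364 = 8281.
With the ceiling, producers sell 76 units at 18, so PS = ½ · (18 - 8.5) · 76 = 361.
Change in producer surplus = 361 - 8281 = -7920.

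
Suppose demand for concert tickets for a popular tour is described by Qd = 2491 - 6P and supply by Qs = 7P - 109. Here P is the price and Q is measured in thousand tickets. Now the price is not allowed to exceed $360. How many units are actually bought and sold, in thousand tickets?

1291

Equilibrium: 2491 - 6P = 7P - 109, so 2600 = 13P and P* = 200, Q* = 1291.
The ceiling of 360 is above the equilibrium price 200, so it is not binding; the market clears at P* = 200, Q* = 1291.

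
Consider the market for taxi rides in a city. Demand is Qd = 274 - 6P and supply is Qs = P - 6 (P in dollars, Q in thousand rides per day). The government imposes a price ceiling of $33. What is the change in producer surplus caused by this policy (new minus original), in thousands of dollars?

-213.5

Setting quantity demanded equal to quantity supplied, 274 - 6P = P - 6, gives P* = 40 and Q* = 34.
Because the ceiling (33) lies below the market-clearing price, it is binding.
At P = 33: Qd = 274 - 6·33 = 76 and Qs = 33 - 6 = 27.
Producer surplus without the control is ½ · (40 - 6) · 34 = 578.
With the ceiling, producers sell 27 units at 33, so PS = ½ · (33 - 6) · 27 = 364.5.
Change in producer surplus = 364.5 - 578 = -213.5.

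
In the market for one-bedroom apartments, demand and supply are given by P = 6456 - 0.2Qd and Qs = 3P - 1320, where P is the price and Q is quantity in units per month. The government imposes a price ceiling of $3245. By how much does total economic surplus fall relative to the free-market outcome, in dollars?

2188860

Rearranging demand gives Qd = 32280 - 5P. Setting quantity demanded equal to quantity supplied, 32280 - 5P = 3P - 1320, gives P* = 4200 and Q* = 11280.
Because the ceiling (3245) lies below the market-clearing price, it is binding.
At P = 3245: Qd = 32280 - 5·3245 = 16055 and Qs = 3·3245 - 1320 = 8415.
Quantity traded falls to 8415. At Q = 8415 the demand price is (32280 - 8415)/5 = 4773 and the supply price is (1320 + 8415)/3 = 3245.
Deadweight loss = ½ · (4773 - 3245) · (11280 - 8415) = ½ · 1528 · 2865 = 2188860.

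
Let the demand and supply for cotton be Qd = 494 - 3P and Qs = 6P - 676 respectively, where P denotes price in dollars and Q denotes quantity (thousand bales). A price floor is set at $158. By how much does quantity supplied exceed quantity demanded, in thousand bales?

252

Equilibrium: 494 - 3P = 6P - 676, so 1170 = 9P and P* = 130, Q* = 104.
Because the floor (158) lies above the market-clearing price, it is binding.
At P = 158: Qd = 494 - 3·158 = 20 and Qs = 6·158 - 676 = 272.
Surplus = Qs - Qd = 272 - 20 = 252.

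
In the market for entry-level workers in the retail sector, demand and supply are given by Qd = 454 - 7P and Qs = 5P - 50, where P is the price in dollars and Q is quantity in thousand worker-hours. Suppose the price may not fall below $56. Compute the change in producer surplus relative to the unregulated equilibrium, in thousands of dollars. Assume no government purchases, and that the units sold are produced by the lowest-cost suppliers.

-92.4

Equilibrium: 454 - 7P = 5P - 50, so 504 = 12P and P* = 42, Q* = 160.
Because the floor (56) lies above the market-clearing price, it is binding.
At P = 56: Qd = 454 - 7·56 = 62 and Qs = 5·56 - 50 = 230.
Producer surplus without the control is ½ · (42 - 10) · 160 = 2560.
With the floor, 62 units are sold at 56. The supply price at Q = 62 is 22.4, so PS = ½ · [(56 - 10) + (56 - 22.4)] · 62 = 2467.6.
Change in producer surplus = 2467.6 - 2560 = -92.4.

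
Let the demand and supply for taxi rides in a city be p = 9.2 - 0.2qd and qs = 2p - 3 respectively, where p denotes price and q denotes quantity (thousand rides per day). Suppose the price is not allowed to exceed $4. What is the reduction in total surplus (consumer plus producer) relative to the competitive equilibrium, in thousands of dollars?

Rearranging demand gives qd = 46 - 5p. Equilibrium: 46 - 5p = 2p - 3, so 49 = 7p and p* = 7, q* = 11.
Since 4 < 7, the ceiling is binding.
At p = 4: qd = 46 - 5·4 = 26 and qs = 2·4 - 3 = 5.
Quantity traded falls to 5. At q = 5 the demand price is (46 - 5)/5 = 8.2 and the supply price is (3 + 5)/2 = 4.
Deadweight loss = ½ · (8.2 - 4) · (11 - 5) = ½ · 4.2 · 6 = 12.6.

12.6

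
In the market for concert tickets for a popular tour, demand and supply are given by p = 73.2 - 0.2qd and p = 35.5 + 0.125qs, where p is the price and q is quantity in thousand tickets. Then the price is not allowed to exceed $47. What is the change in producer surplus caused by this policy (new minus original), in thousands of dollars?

Rearranging demand gives qd = 366 - 5p; rearranging supply gives qs = 8p - 284. Equilibrium: 366 - 5p = 8p - 284, so 650 = 13p and p* = 50, q* = 116.
The ceiling of 47 is below the equilibrium price 50, so it binds.
At p = 47: qd = 366 - 5·47 = 131 and qs = 8·47 - 284 = 92.
Producer surplus without the control is ½ · (50 - 35.5) · 116 = 841.
With the ceiling, producers sell 92 units at 47, so PS = ½ · (47 - 35.5) · 92 = 529.
Change in producer surplus = 529 - 841 = -312.

-312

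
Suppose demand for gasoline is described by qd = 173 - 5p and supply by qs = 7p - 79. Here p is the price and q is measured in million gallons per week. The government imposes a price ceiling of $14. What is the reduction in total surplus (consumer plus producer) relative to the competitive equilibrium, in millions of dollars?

411.6

Setting quantity demanded equal to quantity supplied, 173 - 5p = 7p - 79, gives p* = 21 and q* = 68.
The ceiling of 14 is below the equilibrium price 21, so it binds.
At p = 14: qd = 173 - 5·14 = 103 and qs = 7·14 - 79 = 19.
Quantity traded falls to 19. At q = 19 the demand price is (173 - 19)/5 = 30.8 and the supply price is (79 + 19)/7 = 14.
Deadweight loss = ½ · (30.8 - 14) · (68 - 19) = ½ · 16.8 · 49 = 411.6.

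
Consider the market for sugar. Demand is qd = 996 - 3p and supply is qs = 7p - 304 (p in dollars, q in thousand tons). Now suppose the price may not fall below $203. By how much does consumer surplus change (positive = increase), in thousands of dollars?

Equilibrium: 996 - 3p = 7p - 304, so 1300 = 10p and p* = 130, q* = 606.
The floor of 203 is above the equilibrium price 130, so it binds.
At p = 203: qd = 996 - 3·203 = 387 and qs = 7·203 - 304 = 1117.
Consumer surplus without the control is ½ · (332 - 130) · 606 = 61206.
With the floor, consumers buy 387 units at 203, so CS = ½ · (332 - 203) · 387 = 24961.5.
Change in consumer surplus = 24961.5 - 61206 = -36244.5.

-36244.5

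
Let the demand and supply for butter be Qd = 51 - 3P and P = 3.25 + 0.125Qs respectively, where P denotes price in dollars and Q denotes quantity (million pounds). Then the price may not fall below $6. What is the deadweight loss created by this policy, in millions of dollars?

Rearranging supply gives Qs = 8P - 26. Without the control the market clears where 51 - 3P = 8P - 26, i.e. P* = 7 and Q* = 30.
The floor of 6 is below the equilibrium price 7, so it is not binding; the market clears at P* = 7, Q* = 30.
Since the control does not bind, no trades are prevented and deadweight loss is zero.

0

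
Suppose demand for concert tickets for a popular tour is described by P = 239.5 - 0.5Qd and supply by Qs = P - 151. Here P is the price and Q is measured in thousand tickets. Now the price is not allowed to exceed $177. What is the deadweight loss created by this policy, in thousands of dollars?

Rearranging demand gives Qd = 479 - 2P. Equilibrium: 479 - 2P = P - 151, so 630 = 3P and P* = 210, Q* = 59.
The ceiling of 177 is below the equilibrium price 210, so it binds.
At P = 177: Qd = 479 - 2·177 = 125 and Qs = 177 - 151 = 26.
Quantity traded falls to 26. At Q = 26 the demand price is (479 - 26)/2 = 226.5 and the supply price is 151 + 26 = 177.
Deadweight loss = ½ · (226.5 - 177) · (59 - 26) = ½ · 49.5 · 33 = 816.75.

816.75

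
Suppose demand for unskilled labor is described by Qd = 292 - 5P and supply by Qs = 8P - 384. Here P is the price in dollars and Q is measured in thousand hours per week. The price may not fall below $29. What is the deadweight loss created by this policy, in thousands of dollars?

0

Setting quantity demanded equal to quantity supplied, 292 - 5P = 8P - 384, gives P* = 52 and Q* = 32.
Since 29 is below P* = 52, the floor does not bind and the free-market outcome prevails.
Since the control does not bind, no trades are prevented and deadweight loss is zero.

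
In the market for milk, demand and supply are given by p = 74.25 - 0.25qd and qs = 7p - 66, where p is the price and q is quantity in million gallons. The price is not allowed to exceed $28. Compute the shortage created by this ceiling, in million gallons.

Rearranging demand gives qd = 297 - 4p. Equilibrium: 297 - 4p = 7p - 66, so 363 = 11p and p* = 33, q* = 165.
Because the ceiling (28) lies below the market-clearing price, it is binding.
At p = 28: qd = 297 - 4·28 = 185 and qs = 7·28 - 66 = 130.
Shortage = qd - qs = 185 - 130 = 55.

55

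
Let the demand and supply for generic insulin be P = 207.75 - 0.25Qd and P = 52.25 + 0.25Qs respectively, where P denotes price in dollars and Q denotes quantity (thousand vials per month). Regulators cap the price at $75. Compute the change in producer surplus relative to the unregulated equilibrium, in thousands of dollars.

-11055

Rearranging demand gives Qd = 831 - 4P; rearranging supply gives Qs = 4P - 209. In a free market, 831 - 4P = 4P - 209 gives the equilibrium P* = 130, Q* = 311.
Since 75 < 130, the ceiling is binding.
At P = 75: Qd = 831 - 4·75 = 531 and Qs = 4·75 - 209 = 91.
Producer surplus without the control is ½ · (130 - 52.25) · 311 = 12090.125.
With the ceiling, producers sell 91 units at 75, so PS = ½ · (75 - 52.25) · 91 = 1035.125.
Change in producer surplus = 1035.125 - 12090.125 = -11055.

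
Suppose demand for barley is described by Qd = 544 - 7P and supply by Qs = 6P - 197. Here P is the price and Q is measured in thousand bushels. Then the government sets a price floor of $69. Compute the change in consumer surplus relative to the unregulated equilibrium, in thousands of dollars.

In a free market, 544 - 7P = 6P - 197 gives the equilibrium P* = 57, Q* = 145.
The floor of 69 is above the equilibrium price 57, so it binds.
At P = 69: Qd = 544 - 7·69 = 61 and Qs = 6·69 - 197 = 217.
Consumer surplus without the control is ½ · (544/7 - 57) · 145 = 21025/14.
With the floor, consumers buy 61 units at 69, so CS = ½ · (544/7 - 69) · 61 = 3721/14.
Change in consumer surplus = 3721/14 - 21025/14 = -1236.

-1236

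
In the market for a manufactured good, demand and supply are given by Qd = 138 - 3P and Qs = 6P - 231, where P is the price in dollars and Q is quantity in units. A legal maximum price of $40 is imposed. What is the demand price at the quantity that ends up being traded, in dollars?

43

In a free market, 138 - 3P = 6P - 231 gives the equilibrium P* = 41, Q* = 15.
Because the ceiling (40) lies below the market-clearing price, it is binding.
At P = 40: Qd = 138 - 3·40 = 18 and Qs = 6·40 - 231 = 9.
Only 9 units reach the market. On the demand curve, the marginal buyer's willingness to pay at Q = 9 is (138 - 9)/3 = 43.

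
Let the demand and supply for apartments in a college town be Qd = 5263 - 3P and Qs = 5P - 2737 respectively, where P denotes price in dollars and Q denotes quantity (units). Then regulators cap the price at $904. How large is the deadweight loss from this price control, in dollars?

Setting quantity demanded equal to quantity supplied, 5263 - 3P = 5P - 2737, gives P* = 1000 and Q* = 2263.
Because the ceiling (904) lies below the market-clearing price, it is binding.
At P = 904: Qd = 5263 - 3·904 = 2551 and Qs = 5·904 - 2737 = 1783.
Quantity traded falls to 1783. At Q = 1783 the demand price is (5263 - 1783)/3 = 1160 and the supply price is (2737 + 1783)/5 = 904.
Deadweight loss = ½ · (1160 - 904) · (2263 - 1783) = ½ · 256 · 480 = 61440.

61440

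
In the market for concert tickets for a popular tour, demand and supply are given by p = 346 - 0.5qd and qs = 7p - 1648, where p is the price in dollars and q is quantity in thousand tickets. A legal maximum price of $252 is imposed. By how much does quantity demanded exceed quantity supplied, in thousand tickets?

Rearranging demand gives qd = 692 - 2p. Equilibrium: 692 - 2p = 7p - 1648, so 2340 = 9p and p* = 260, q* = 172.
The ceiling of 252 is below the equilibrium price 260, so it binds.
At p = 252: qd = 692 - 2·252 = 188 and qs = 7·252 - 1648 = 116.
Shortage = qd - qs = 188 - 116 = 72.

72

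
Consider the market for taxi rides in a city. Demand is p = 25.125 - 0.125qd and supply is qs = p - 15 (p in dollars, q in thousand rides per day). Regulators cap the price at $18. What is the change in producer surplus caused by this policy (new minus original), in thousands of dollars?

-36

Rearranging demand gives qd = 201 - 8p. Setting quantity demanded equal to quantity supplied, 201 - 8p = p - 15, gives p* = 24 and q* = 9.
Since 18 < 24, the ceiling is binding.
At p = 18: qd = 201 - 8·18 = 57 and qs = 18 - 15 = 3.
Producer surplus without the control is ½ · (24 - 15) · 9 = 40.5.
With the ceiling, producers sell 3 units at 18, so PS = ½ · (18 - 15) · 3 = 4.5.
Change in producer surplus = 4.5 - 40.5 = -36.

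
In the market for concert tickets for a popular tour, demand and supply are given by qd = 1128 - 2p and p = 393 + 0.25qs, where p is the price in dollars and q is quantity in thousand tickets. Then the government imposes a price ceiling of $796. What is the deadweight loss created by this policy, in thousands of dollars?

0

Rearranging supply gives qs = 4p - 1572. Equilibrium: 1128 - 2p = 4p - 1572, so 2700 = 6p and p* = 450, q* = 228.
The ceiling of 796 is above the equilibrium price 450, so it is not binding; the market clears at p* = 450, q* = 228.
Since the control does not bind, no trades are prevented and deadweight loss is zero.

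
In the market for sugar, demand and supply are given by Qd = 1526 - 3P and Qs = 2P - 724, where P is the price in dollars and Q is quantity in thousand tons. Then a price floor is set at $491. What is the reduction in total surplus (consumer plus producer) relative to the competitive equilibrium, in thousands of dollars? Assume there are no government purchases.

6303.75

Equilibrium: 1526 - 3P = 2P - 724, so 2250 = 5P and P* = 450, Q* = 176.
The floor of 491 is above the equilibrium price 450, so it binds.
At P = 491: Qd = 1526 - 3·491 = 53 and Qs = 2·491 - 724 = 258.
Quantity traded falls to 53. At Q = 53 the demand price is (1526 - 53)/3 = 491 and the supply price is (724 + 53)/2 = 388.5.
Deadweight loss = ½ · (491 - 388.5) · (176 - 53) = ½ · 102.5 · 123 = 6303.75.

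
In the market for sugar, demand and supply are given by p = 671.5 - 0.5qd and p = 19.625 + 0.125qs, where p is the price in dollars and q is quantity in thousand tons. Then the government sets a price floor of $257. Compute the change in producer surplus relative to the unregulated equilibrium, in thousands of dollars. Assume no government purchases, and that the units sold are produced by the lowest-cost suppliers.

Rearranging demand gives qd = 1343 - 2p; rearranging supply gives qs = 8p - 157. Equilibrium: 1343 - 2p = 8p - 157, so 1500 = 10p and p* = 150, q* = 1043.
The floor of 257 is above the equilibrium price 150, so it binds.
At p = 257: qd = 1343 - 2·257 = 829 and qs = 8·257 - 157 = 1899.
Producer surplus without the control is ½ · (150 - 19.625) · 1043 = 67990.5625.
With the floor, 829 units are sold at 257. The supply price at q = 829 is 123.25, so PS = ½ · [(257 - 19.625) + (257 - 123.25)] · 829 = 153831.3125.
Change in producer surplus = 153831.3125 - 67990.5625 = 85840.75.

85840.75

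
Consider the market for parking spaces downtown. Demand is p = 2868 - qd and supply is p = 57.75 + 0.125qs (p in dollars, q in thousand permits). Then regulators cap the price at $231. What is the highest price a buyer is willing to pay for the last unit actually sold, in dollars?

1482

Rearranging demand gives qd = 2868 - p; rearranging supply gives qs = 8p - 462. Without the control the market clears where 2868 - p = 8p - 462, i.e. p* = 370 and q* = 2498.
The ceiling of 231 is below the equilibrium price 370, so it binds.
At p = 231: qd = 2868 - 231 = 2637 and qs = 8·231 - 462 = 1386.
Only 1386 units reach the market. On the demand curve, the marginal buyer's willingness to pay at q = 1386 is (2868 - 1386) = 1482.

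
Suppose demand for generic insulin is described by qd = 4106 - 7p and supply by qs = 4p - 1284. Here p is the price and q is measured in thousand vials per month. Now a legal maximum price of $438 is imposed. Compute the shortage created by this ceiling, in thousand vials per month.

Setting quantity demanded equal to quantity supplied, 4106 - 7p = 4p - 1284, gives p* = 490 and q* = 676.
Because the ceiling (438) lies below the market-clearing price, it is binding.
At p = 438: qd = 4106 - 7·438 = 1040 and qs = 4·438 - 1284 = 468.
Shortage = qd - qs = 1040 - 468 = 572.

572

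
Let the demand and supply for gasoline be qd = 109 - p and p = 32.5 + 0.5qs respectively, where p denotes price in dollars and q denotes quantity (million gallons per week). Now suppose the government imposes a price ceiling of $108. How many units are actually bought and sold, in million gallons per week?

Rearranging supply gives qs = 2p - 65. Equilibrium: 109 - p = 2p - 65, so 174 = 3p and p* = 58, q* = 51.
Since 108 is above p* = 58, the ceiling does not bind and the free-market outcome prevails.

51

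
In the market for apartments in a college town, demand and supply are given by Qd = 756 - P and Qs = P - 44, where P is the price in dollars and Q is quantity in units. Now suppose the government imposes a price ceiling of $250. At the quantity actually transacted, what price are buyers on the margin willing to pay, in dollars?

550

In a free market, 756 - P = P - 44 gives the equilibrium P* = 400, Q* = 356.
Since 250 < 400, the ceiling is binding.
At P = 250: Qd = 756 - 250 = 506 and Qs = 250 - 44 = 206.
Only 206 units reach the market. On the demand curve, the marginal buyer's willingness to pay at Q = 206 is (756 - 206) = 550.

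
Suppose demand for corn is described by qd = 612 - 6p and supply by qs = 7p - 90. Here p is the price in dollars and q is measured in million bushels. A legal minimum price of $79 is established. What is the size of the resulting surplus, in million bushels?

325

Setting quantity demanded equal to quantity supplied, 612 - 6p = 7p - 90, gives p* = 54 and q* = 288.
Since 79 > 54, the floor is binding.
At p = 79: qd = 612 - 6·79 = 138 and qs = 7·79 - 90 = 463.
Surplus = qs - qd = 463 - 138 = 325.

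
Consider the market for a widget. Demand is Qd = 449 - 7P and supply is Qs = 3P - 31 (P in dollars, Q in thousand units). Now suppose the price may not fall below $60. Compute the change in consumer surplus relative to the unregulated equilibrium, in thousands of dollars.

-852

In a free market, 449 - 7P = 3P - 31 gives the equilibrium P* = 48, Q* = 113.
The floor of 60 is above the equilibrium price 48, so it binds.
At P = 60: Qd = 449 - 7·60 = 29 and Qs = 3·60 - 31 = 149.
Consumer surplus without the control is ½ · (449/7 - 48) · 113 = 12769/14.
With the floor, consumers buy 29 units at 60, so CS = ½ · (449/7 - 60) · 29 = 841/14.
Change in consumer surplus = 841/14 - 12769/14 = -852.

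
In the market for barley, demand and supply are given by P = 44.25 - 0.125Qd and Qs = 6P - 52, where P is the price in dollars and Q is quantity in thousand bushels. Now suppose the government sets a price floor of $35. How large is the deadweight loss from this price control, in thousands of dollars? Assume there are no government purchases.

336

Rearranging demand gives Qd = 354 - 8P. In a free market, 354 - 8P = 6P - 52 gives the equilibrium P* = 29, Q* = 122.
Since 35 > 29, the floor is binding.
At P = 35: Qd = 354 - 8·35 = 74 and Qs = 6·35 - 52 = 158.
Quantity traded falls to 74. At Q = 74 the demand price is (354 - 74)/8 = 35 and the supply price is (52 + 74)/6 = 21.
Deadweight loss = ½ · (35 - 21) · (122 - 74) = ½ · 14 · 48 = 336.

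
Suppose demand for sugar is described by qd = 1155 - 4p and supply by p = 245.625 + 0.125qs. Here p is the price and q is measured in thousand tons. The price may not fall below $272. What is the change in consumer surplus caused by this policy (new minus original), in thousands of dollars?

-1092

Rearranging supply gives qs = 8p - 1965. Equilibrium: 1155 - 4p = 8p - 1965, so 3120 = 12p and p* = 260, q* = 115.
Since 272 > 260, the floor is binding.
At p = 272: qd = 1155 - 4·272 = 67 and qs = 8·272 - 1965 = 211.
Consumer surplus without the control is ½ · (288.75 - 260) · 115 = 1653.125.
With the floor, consumers buy 67 units at 272, so CS = ½ · (288.75 - 272) · 67 = 561.125.
Change in consumer surplus = 561.125 - 1653.125 = -1092.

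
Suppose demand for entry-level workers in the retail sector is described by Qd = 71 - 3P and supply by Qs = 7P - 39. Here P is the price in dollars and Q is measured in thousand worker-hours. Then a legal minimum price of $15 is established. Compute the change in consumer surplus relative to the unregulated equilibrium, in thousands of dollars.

-128

Equilibrium: 71 - 3P = 7P - 39, so 110 = 10P and P* = 11, Q* = 38.
Because the floor (15) lies above the market-clearing price, it is binding.
At P = 15: Qd = 71 - 3·15 = 26 and Qs = 7·15 - 39 = 66.
Consumer surplus without the control is ½ · (71/3 - 11) · 38 = 722/3.
With the floor, consumers buy 26 units at 15, so CS = ½ · (71/3 - 15) · 26 = 338/3.
Change in consumer surplus = 338/3 - 722/3 = -128.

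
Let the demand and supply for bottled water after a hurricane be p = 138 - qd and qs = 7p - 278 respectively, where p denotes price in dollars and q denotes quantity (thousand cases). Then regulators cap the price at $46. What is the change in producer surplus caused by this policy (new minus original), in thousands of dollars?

Rearranging demand gives qd = 138 - p. Setting quantity demanded equal to quantity supplied, 138 - p = 7p - 278, gives p* = 52 and q* = 86.
Because the ceiling (46) lies below the market-clearing price, it is binding.
At p = 46: qd = 138 - 46 = 92 and qs = 7·46 - 278 = 44.
Producer surplus without the control is ½ · (52 - 278/7) · 86 = 3698/7.
With the ceiling, producers sell 44 units at 46, so PS = ½ · (46 - 278/7) · 44 = 968/7.
Change in producer surplus = 968/7 - 3698/7 = -390.

-390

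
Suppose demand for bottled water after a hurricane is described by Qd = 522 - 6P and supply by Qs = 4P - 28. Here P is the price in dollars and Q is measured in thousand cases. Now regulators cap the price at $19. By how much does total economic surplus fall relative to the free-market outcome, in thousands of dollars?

4320

Setting quantity demanded equal to quantity supplied, 522 - 6P = 4P - 28, gives P* = 55 and Q* = 192.
Because the ceiling (19) lies below the market-clearing price, it is binding.
At P = 19: Qd = 522 - 6·19 = 408 and Qs = 4·19 - 28 = 48.
Quantity traded falls to 48. At Q = 48 the demand price is (522 - 48)/6 = 79 and the supply price is (28 + 48)/4 = 19.
Deadweight loss = ½ · (79 - 19) · (192 - 48) = ½ · 60 · 144 = 4320.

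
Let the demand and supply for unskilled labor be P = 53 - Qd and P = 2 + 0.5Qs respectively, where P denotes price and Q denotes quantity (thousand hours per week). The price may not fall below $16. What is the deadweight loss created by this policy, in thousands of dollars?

0

Rearranging demand gives Qd = 53 - P; rearranging supply gives Qs = 2P - 4. Equilibrium: 53 - P = 2P - 4, so 57 = 3P and P* = 19, Q* = 34.
The floor of 16 is below the equilibrium price 19, so it is not binding; the market clears at P* = 19, Q* = 34.
Since the control does not bind, no trades are prevented and deadweight loss is zero.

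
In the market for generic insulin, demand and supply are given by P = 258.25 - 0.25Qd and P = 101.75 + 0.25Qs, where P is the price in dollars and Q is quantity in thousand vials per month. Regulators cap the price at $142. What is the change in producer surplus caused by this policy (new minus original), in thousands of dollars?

-9006

Rearranging demand gives Qd = 1033 - 4P; rearranging supply gives Qs = 4P - 407. Without the control the market clears where 1033 - 4P = 4P - 407, i.e. P* = 180 and Q* = 313.
Because the ceiling (142) lies below the market-clearing price, it is binding.
At P = 142: Qd = 1033 - 4·142 = 465 and Qs = 4·142 - 407 = 161.
Producer surplus without the control is ½ · (180 - 101.75) · 313 = 12246.125.
With the ceiling, producers sell 161 units at 142, so PS = ½ · (142 - 101.75) · 161 = 3240.125.
Change in producer surplus = 3240.125 - 12246.125 = -9006.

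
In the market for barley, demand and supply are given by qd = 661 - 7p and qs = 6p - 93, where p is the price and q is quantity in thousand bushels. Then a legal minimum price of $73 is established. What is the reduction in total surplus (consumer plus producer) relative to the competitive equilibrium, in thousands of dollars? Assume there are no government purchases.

Equilibrium: 661 - 7p = 6p - 93, so 754 = 13p and p* = 58, q* = 255.
Since 73 > 58, the floor is binding.
At p = 73: qd = 661 - 7·73 = 150 and qs = 6·73 - 93 = 345.
Quantity traded falls to 150. At q = 150 the demand price is (661 - 150)/7 = 73 and the supply price is (93 + 150)/6 = 40.5.
Deadweight loss = ½ · (73 - 40.5) · (255 - 150) = ½ · 32.5 · 105 = 1706.25.

1706.25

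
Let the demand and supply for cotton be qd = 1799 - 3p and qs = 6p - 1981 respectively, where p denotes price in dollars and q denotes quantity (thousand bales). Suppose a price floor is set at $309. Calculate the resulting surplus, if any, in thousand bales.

Equilibrium: 1799 - 3p = 6p - 1981, so 3780 = 9p and p* = 420, q* = 539.
The floor of 309 is below the equilibrium price 420, so it is not binding; the market clears at p* = 420, q* = 539.
Since the control does not bind, there is no surplus.

0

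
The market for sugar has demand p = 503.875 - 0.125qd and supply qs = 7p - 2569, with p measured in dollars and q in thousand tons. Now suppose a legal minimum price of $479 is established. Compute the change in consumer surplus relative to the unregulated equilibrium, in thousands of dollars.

-13845

Rearranging demand gives qd = 4031 - 8p. Setting quantity demanded equal to quantity supplied, 4031 - 8p = 7p - 2569, gives p* = 440 and q* = 511.
The floor of 479 is above the equilibrium price 440, so it binds.
At p = 479: qd = 4031 - 8·479 = 199 and qs = 7·479 - 2569 = 784.
Consumer surplus without the control is ½ · (503.875 - 440) · 511 = 16320.0625.
With the floor, consumers buy 199 units at 479, so CS = ½ · (503.875 - 479) · 199 = 2475.0625.
Change in consumer surplus = 2475.0625 - 16320.0625 = -13845.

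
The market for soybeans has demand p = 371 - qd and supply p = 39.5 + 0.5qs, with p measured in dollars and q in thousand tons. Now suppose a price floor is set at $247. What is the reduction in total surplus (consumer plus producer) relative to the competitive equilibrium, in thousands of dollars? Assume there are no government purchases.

7056.75

Rearranging demand gives qd = 371 - p; rearranging supply gives qs = 2p - 79. Setting quantity demanded equal to quantity supplied, 371 - p = 2p - 79, gives p* = 150 and q* = 221.
The floor of 247 is above the equilibrium price 150, so it binds.
At p = 247: qd = 371 - 247 = 124 and qs = 2·247 - 79 = 415.
Quantity traded falls to 124. At q = 124 the demand price is 371 - 124 = 247 and the supply price is (79 + 124)/2 = 101.5.
Deadweight loss = ½ · (247 - 101.5) · (221 - 124) = ½ · 145.5 · 97 = 7056.75.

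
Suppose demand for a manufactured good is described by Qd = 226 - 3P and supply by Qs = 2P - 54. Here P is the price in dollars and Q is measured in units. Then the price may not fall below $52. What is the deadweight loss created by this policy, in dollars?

Without the control the market clears where 226 - 3P = 2P - 54, i.e. P* = 56 and Q* = 58.
The floor of 52 is below the equilibrium price 56, so it is not binding; the market clears at P* = 56, Q* = 58.
Since the control does not bind, no trades are prevented and deadweight loss is zero.

0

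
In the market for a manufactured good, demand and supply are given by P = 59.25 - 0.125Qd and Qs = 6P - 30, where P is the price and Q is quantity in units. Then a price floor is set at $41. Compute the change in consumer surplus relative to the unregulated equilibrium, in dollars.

-830

Rearranging demand gives Qd = 474 - 8P. Equilibrium: 474 - 8P = 6P - 30, so 504 = 14P and P* = 36, Q* = 186.
Because the floor (41) lies above the market-clearing price, it is binding.
At P = 41: Qd = 474 - 8·41 = 146 and Qs = 6·41 - 30 = 216.
Consumer surplus without the control is ½ · (59.25 - 36) · 186 = 2162.25.
With the floor, consumers buy 146 units at 41, so CS = ½ · (59.25 - 41) · 146 = 1332.25.
Change in consumer surplus = 1332.25 - 2162.25 = -830.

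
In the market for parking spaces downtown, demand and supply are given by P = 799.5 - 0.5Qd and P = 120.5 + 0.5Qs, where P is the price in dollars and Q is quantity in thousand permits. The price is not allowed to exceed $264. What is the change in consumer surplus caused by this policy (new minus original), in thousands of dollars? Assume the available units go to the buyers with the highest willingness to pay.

Rearranging demand gives Qd = 1599 - 2P; rearranging supply gives Qs = 2P - 241. Equilibrium: 1599 - 2P = 2P - 241, so 1840 = 4P and P* = 460, Q* = 679.
The ceiling of 264 is below the equilibrium price 460, so it binds.
At P = 264: Qd = 1599 - 2·264 = 1071 and Qs = 2·264 - 241 = 287.
Consumer surplus without the control is ½ · (799.5 - 460) · 679 = 115260.25.
With the ceiling, 287 units are sold at 264 (assume they go to the highest-value buyers). The demand price at Q = 287 is 656, so CS = ½ · [(799.5 - 264) + (656 - 264)] · 287 = 133096.25.
Change in consumer surplus = 133096.25 - 115260.25 = 17836.

17836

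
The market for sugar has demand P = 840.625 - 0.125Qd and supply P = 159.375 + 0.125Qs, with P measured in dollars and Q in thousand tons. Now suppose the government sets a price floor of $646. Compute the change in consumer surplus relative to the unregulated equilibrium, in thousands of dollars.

-312586

Rearranging demand gives Qd = 6725 - 8P; rearranging supply gives Qs = 8P - 1275. In a free market, 6725 - 8P = 8P - 1275 gives the equilibrium P* = 500, Q* = 2725.
Because the floor (646) lies above the market-clearing price, it is binding.
At P = 646: Qd = 6725 - 8·646 = 1557 and Qs = 8·646 - 1275 = 3893.
Consumer surplus without the control is ½ · (840.625 - 500) · 2725 = 464101.5625.
With the floor, consumers buy 1557 units at 646, so CS = ½ · (840.625 - 646) · 1557 = 151515.5625.
Change in consumer surplus = 151515.5625 - 464101.5625 = -312586.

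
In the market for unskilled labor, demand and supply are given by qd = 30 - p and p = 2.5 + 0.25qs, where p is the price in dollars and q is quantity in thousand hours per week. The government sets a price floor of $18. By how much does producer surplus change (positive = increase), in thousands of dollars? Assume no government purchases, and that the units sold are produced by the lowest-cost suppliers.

107.5

Rearranging supply gives qs = 4p - 10. Without the control the market clears where 30 - p = 4p - 10, i.e. p* = 8 and q* = 22.
Since 18 > 8, the floor is binding.
At p = 18: qd = 30 - 18 = 12 and qs = 4·18 - 10 = 62.
Producer surplus without the control is ½ · (8 - 2.5) · 22 = 60.5.
With the floor, 12 units are sold at 18. The supply price at q = 12 is 5.5, so PS = ½ · [(18 - 2.5) + (18 - 5.5)] · 12 = 168.
Change in producer surplus = 168 - 60.5 = 107.5.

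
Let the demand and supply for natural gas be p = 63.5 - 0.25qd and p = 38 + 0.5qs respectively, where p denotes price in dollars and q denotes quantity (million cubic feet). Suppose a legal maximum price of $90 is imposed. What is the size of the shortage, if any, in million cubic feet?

0

Rearranging demand gives qd = 254 - 4p; rearranging supply gives qs = 2p - 76. Without the control the market clears where 254 - 4p = 2p - 76, i.e. p* = 55 and q* = 34.
The ceiling of 90 is above the equilibrium price 55, so it is not binding; the market clears at p* = 55, q* = 34.
Since the control does not bind, there is no shortage.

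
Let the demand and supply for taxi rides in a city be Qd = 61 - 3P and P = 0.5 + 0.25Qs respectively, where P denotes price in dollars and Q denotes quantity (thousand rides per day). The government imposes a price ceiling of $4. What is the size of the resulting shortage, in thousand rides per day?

Rearranging supply gives Qs = 4P - 2. Without the control the market clears where 61 - 3P = 4P - 2, i.e. P* = 9 and Q* = 34.
Since 4 < 9, the ceiling is binding.
At P = 4: Qd = 61 - 3·4 = 49 and Qs = 4·4 - 2 = 14.
Shortage = Qd - Qs = 49 - 14 = 35.

35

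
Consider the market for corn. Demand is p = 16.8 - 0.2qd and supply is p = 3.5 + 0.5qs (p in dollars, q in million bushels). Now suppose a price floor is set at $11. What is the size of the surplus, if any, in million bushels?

Rearranging demand gives qd = 84 - 5p; rearranging supply gives qs = 2p - 7. Equilibrium: 84 - 5p = 2p - 7, so 91 = 7p and p* = 13, q* = 19.
The floor of 11 is below the equilibrium price 13, so it is not binding; the market clears at p* = 13, q* = 19.
Since the control does not bind, there is no surplus.

0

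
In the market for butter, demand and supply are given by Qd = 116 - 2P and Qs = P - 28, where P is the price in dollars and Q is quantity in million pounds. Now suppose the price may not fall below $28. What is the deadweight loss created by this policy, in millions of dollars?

Without the control the market clears where 116 - 2P = P - 28, i.e. P* = 48 and Q* = 20.
Since 28 is below P* = 48, the floor does not bind and the free-market outcome prevails.
Since the control does not bind, no trades are prevented and deadweight loss is zero.

0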